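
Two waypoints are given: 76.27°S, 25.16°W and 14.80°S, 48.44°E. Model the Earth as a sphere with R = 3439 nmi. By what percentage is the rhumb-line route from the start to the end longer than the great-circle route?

Great circle: σ = 1.2525 rad → d_gc = Rσ = 4307.4 nmi
Rhumb: Δφ = +1.0729, Δλ = +1.2846, Δψ = +1.8558, q = Δφ/Δψ = 0.5781 → d_rh = R√(Δφ²+q²Δλ²) = 4487.2 nmi
Excess = (4487.2 − 4307.4) / 4307.4 = 179.8 / 4307.4 = 4.17% ≈ 4.2%

4.2%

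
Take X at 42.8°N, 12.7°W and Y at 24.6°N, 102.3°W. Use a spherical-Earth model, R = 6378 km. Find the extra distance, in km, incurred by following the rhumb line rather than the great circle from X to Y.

Great circle: cos σ = sin φ₁ sin φ₂ + cos φ₁ cos φ₂ cos Δλ,  σ = 1.2792 rad → d_gc = 8158.6 km
Rhumb line: Δψ = -0.3849, q = Δφ/Δψ = 0.8253, d_rh = R√(Δφ²+q²Δλ²) = 8477.2 km
Excess = 8477.2 − 8158.6 = 318.6 ≈ 319 km

319 km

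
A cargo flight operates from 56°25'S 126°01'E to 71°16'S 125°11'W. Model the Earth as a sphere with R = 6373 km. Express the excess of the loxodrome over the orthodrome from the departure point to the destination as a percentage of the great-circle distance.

Great circle: σ = 0.7500 rad → d_gc = Rσ = 4779.7 km
Rhumb: Δφ = -0.2592, Δλ = +1.8989, Δψ = -0.6040, q = Δφ/Δψ = 0.4291 → d_rh = R√(Δφ²+q²Δλ²) = 5449.5 km
Excess = (5449.5 − 4779.7) / 4779.7 = 669.8 / 4779.7 = 14.01% ≈ 14.0%

14.0%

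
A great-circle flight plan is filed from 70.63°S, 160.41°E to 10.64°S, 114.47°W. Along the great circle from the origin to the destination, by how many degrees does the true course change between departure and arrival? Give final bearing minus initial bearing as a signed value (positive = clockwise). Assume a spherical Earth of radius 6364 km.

Initial bearing θ₁ = atan2(sin Δλ cos φ₂, cos φ₁ sin φ₂ − sin φ₁ cos φ₂ cos Δλ) = 88.97°
Final bearing θ₂ = (initial bearing from the destination back to the start) + 180° = 19.72°
Δθ = θ₂ − θ₁ = -69.2°

-69.2°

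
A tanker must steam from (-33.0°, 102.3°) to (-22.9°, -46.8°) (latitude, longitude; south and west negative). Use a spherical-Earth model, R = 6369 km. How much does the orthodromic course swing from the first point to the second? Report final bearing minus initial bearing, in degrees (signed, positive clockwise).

+119.1°

Initial bearing θ₁ = atan2(sin Δλ cos φ₂, cos φ₁ sin φ₂ − sin φ₁ cos φ₂ cos Δλ) = 212.01°
Final bearing θ₂ = (initial bearing from the destination back to the start) + 180° = 331.15°
Δθ = θ₂ − θ₁ = +119.1°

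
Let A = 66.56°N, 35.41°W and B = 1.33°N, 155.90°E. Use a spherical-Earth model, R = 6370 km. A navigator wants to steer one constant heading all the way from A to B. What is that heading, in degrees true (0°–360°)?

242.2°

Meridional parts: M(φ₁)=+1.5728, M(φ₂)=+0.0232 → ΔM = -1.5496;  Δλ = -2.9442 rad
tan C = Δλ / ΔM = +1.8999 → C = 242.24°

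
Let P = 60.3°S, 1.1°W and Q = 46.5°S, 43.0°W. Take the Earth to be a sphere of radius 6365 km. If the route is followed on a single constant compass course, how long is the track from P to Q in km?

Rhumb course C = atan2(Δλ, Δψ) with Δψ = ln[tan(π/4+φ₂/2)/tan(π/4+φ₁/2)] = +0.4086, Δλ = -0.7313 → C = 299.19°
d = R·|Δφ| / |cos C| = 6365·0.24086 / 0.48775 = 3143 km

3143 km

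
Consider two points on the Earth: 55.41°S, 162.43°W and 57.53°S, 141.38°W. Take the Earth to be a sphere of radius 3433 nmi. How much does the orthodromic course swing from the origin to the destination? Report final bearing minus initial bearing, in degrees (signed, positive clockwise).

At departure: θ₁ = atan2(sin Δλ cos φ₂, cos φ₁ sin φ₂ − sin φ₁ cos φ₂ cos Δλ) = 109.02°
At arrival: θ₂ = atan2(sin Δλ cos φ₁, −cos φ₂ sin φ₁ + sin φ₂ cos φ₁ cos Δλ) = 91.41°
Δθ = θ₂ − θ₁ = -17.6°

-17.6°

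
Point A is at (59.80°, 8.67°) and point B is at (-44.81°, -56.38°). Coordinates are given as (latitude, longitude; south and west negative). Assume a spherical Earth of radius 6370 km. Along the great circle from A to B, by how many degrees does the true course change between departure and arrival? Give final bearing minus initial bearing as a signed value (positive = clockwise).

At departure: θ₁ = atan2(sin Δλ cos φ₂, cos φ₁ sin φ₂ − sin φ₁ cos φ₂ cos Δλ) = 226.37°
At arrival: θ₂ = atan2(sin Δλ cos φ₁, −cos φ₂ sin φ₁ + sin φ₂ cos φ₁ cos Δλ) = 210.88°
Δθ = θ₂ − θ₁ = -15.5°

-15.5°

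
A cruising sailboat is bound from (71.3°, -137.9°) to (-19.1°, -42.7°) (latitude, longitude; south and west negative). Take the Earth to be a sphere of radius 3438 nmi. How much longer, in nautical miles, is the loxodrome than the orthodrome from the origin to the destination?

Great circle: cos σ = sin φ₁ sin φ₂ + cos φ₁ cos φ₂ cos Δλ,  σ = 1.9150 rad → d_gc = 6583.61 nmi
Rhumb line: Δψ = -2.1436, q = Δφ/Δψ = 0.7360, d_rh = R√(Δφ²+q²Δλ²) = 6863.10 nmi
Excess = 6863.10 − 6583.61 = 279.49 ≈ 279 nmi

279 nmi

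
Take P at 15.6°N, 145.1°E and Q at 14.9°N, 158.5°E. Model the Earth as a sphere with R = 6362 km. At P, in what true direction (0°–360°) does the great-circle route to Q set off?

N = sin Δλ·cos φ₂ = +0.2240;  D = cos φ₁ sin φ₂ − sin φ₁ cos φ₂ cos Δλ = -0.0051
initial course = atan2(N, D) = 91.32°

91.3°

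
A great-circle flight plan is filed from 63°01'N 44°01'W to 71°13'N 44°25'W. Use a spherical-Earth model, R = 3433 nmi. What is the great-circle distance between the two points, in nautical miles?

491 nmi

cos σ = sin φ₁ sin φ₂ + cos φ₁ cos φ₂ cos Δλ
      = sin(63.02°)sin(71.22°) + cos(63.02°)cos(71.22°)cos(-0.40°) = 0.9898
σ = 8.201° → d = Rσ = 3433·0.14314 = 491 nmi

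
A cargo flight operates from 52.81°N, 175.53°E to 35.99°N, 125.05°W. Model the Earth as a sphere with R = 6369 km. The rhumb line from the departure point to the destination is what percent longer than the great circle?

Great circle: σ = 0.7714 rad → d_gc = Rσ = 4912.9 km
Rhumb: Δφ = -0.2936, Δλ = +1.0371, Δψ = -0.4153, q = Δφ/Δψ = 0.7069 → d_rh = R√(Δφ²+q²Δλ²) = 5029.7 km
Excess = (5029.7 − 4912.9) / 4912.9 = 116.8 / 4912.9 = 2.38% ≈ 2.4%

2.4%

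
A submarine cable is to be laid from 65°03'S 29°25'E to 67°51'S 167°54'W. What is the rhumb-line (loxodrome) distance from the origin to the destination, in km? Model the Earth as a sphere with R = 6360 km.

7214 km

Δψ = ln[tan(π/4+φ₂/2)/tan(π/4+φ₁/2)] = -0.1225;  Δφ = -0.0489 rad,  Δλ = +2.8394 rad
q = Δφ/Δψ = 0.3991
d = R·√(Δφ² + q²Δλ²) = 6360·1.13421 = 7214 km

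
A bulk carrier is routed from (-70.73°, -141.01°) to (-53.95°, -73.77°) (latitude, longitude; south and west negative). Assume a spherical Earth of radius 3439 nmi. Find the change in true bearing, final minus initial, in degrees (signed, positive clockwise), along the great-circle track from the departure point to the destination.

-61.5°

At departure: θ₁ = atan2(sin Δλ cos φ₂, cos φ₁ sin φ₂ − sin φ₁ cos φ₂ cos Δλ) = 95.46°
At arrival: θ₂ = atan2(sin Δλ cos φ₁, −cos φ₂ sin φ₁ + sin φ₂ cos φ₁ cos Δλ) = 33.93°
Δθ = θ₂ − θ₁ = -61.5°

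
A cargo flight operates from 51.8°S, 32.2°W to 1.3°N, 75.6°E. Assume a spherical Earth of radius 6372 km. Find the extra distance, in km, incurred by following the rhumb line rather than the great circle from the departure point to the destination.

Great circle: cos σ = sin φ₁ sin φ₂ + cos φ₁ cos φ₂ cos Δλ,  σ = 1.7791 rad → d_gc = 11336.6 km
Rhumb line: Δψ = +1.0832, q = Δφ/Δψ = 0.8556, d_rh = R√(Δφ²+q²Δλ²) = 11835.9 km
Excess = 11835.9 − 11336.6 = 499.3 ≈ 499 km

499 km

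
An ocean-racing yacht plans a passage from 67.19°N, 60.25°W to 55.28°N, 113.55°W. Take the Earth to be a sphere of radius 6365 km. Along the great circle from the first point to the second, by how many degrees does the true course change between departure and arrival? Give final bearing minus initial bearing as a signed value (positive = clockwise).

Initial bearing θ₁ = atan2(sin Δλ cos φ₂, cos φ₁ sin φ₂ − sin φ₁ cos φ₂ cos Δλ) = 270.61°
Final bearing θ₂ = (initial bearing from the destination back to the start) + 180° = 222.89°
Δθ = θ₂ − θ₁ = -47.7°

-47.7°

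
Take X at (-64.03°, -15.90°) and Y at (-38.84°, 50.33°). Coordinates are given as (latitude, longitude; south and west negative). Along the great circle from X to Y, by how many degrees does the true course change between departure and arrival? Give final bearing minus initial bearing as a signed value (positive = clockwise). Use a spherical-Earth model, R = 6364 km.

At departure: θ₁ = atan2(sin Δλ cos φ₂, cos φ₁ sin φ₂ − sin φ₁ cos φ₂ cos Δλ) = 89.39°
At arrival: θ₂ = atan2(sin Δλ cos φ₁, −cos φ₂ sin φ₁ + sin φ₂ cos φ₁ cos Δλ) = 34.21°
Δθ = θ₂ − θ₁ = -55.2°

-55.2°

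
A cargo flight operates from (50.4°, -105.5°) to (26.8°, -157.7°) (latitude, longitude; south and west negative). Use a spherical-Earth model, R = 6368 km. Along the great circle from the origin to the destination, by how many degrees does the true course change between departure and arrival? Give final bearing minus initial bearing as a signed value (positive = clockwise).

Initial bearing θ₁ = atan2(sin Δλ cos φ₂, cos φ₁ sin φ₂ − sin φ₁ cos φ₂ cos Δλ) = 259.23°
Final bearing θ₂ = (initial bearing from the destination back to the start) + 180° = 224.55°
Δθ = θ₂ − θ₁ = -34.7°

-34.7°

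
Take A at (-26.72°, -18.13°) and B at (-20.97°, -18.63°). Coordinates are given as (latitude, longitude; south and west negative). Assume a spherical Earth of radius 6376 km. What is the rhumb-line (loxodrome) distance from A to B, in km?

642 km

Δψ = ln[tan(π/4+φ₂/2)/tan(π/4+φ₁/2)] = +0.1098;  Δφ = +0.1004 rad,  Δλ = -0.0087 rad
q = Δφ/Δψ = 0.9141
d = R·√(Δφ² + q²Δλ²) = 6376·0.10067 = 642 km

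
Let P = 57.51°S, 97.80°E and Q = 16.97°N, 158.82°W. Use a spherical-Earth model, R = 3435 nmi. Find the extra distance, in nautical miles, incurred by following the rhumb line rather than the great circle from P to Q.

215 nmi

Great circle: cos σ = sin φ₁ sin φ₂ + cos φ₁ cos φ₂ cos Δλ,  σ = 1.9445 rad → d_gc = 6679.4 nmi
Rhumb line: Δψ = +1.5337, q = Δφ/Δψ = 0.8475, d_rh = R√(Δφ²+q²Δλ²) = 6894.3 nmi
Excess = 6894.3 − 6679.4 = 214.9 ≈ 215 nmi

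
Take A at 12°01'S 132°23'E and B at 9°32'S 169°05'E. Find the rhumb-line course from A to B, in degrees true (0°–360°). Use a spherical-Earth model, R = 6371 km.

Meridional parts: M(φ₁)=-0.2113, M(φ₂)=-0.1672 → ΔM = +0.0441;  Δλ = +0.6405 rad
tan C = Δλ / ΔM = +14.5167 → C = 86.06°

86.1°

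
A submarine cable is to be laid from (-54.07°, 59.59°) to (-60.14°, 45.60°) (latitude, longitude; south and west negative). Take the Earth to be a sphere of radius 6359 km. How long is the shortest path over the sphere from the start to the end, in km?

1076 km

Haversine: a = sin²(Δφ/2)+cos φ₁ cos φ₂ sin²(Δλ/2) = 0.00714;  σ = 2·atan2(√a,√(1−a))
σ = 9.692° → d = Rσ = 6359·0.16915 = 1076 km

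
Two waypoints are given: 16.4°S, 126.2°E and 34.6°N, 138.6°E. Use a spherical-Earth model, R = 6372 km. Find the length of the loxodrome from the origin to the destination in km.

5822 km

Δψ = ln[tan(π/4+φ₂/2)/tan(π/4+φ₁/2)] = +0.9346;  Δφ = +0.8901 rad,  Δλ = +0.2164 rad
q = Δφ/Δψ = 0.9524
d = R·√(Δφ² + q²Δλ²) = 6372·0.91367 = 5822 km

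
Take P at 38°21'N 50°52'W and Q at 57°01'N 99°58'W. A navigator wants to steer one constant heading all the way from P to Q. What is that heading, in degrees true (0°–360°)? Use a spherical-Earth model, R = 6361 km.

299.8°

Meridional parts: M(φ₁)=+0.7258, M(φ₂)=+1.2172 → ΔM = +0.4915;  Δλ = -0.8570 rad
tan C = Δλ / ΔM = -1.7437 → C = 299.83°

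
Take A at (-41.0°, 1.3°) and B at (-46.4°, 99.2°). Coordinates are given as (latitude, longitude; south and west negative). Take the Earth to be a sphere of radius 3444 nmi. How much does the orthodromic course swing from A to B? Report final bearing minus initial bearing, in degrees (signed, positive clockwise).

Initial bearing θ₁ = atan2(sin Δλ cos φ₂, cos φ₁ sin φ₂ − sin φ₁ cos φ₂ cos Δλ) = 131.71°
Final bearing θ₂ = (initial bearing from the destination back to the start) + 180° = 54.79°
Δθ = θ₂ − θ₁ = -76.9°

-76.9°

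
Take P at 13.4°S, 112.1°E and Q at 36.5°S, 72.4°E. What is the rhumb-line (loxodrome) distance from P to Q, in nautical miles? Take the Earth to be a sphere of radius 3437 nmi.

2548 nmi

Δψ = ln[tan(π/4+φ₂/2)/tan(π/4+φ₁/2)] = -0.4491;  Δφ = -0.4032 rad,  Δλ = -0.6929 rad
q = Δφ/Δψ = 0.8978
d = R·√(Δφ² + q²Δλ²) = 3437·0.74131 = 2548 nmi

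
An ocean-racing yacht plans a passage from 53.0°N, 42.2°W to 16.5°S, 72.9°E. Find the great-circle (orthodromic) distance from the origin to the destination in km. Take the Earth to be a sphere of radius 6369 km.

13132 km

cos σ = sin φ₁ sin φ₂ + cos φ₁ cos φ₂ cos Δλ
      = sin(53.00°)sin(-16.50°) + cos(53.00°)cos(-16.50°)cos(115.10°) = -0.4716
σ = 118.138° → d = Rσ = 6369·2.06190 = 13132 km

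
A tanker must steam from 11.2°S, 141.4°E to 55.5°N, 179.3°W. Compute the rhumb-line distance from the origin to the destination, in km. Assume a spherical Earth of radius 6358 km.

8282 km

Δψ = ln[tan(π/4+φ₂/2)/tan(π/4+φ₁/2)] = +1.3663;  Δφ = +1.1641 rad,  Δλ = +0.6859 rad
q = Δφ/Δψ = 0.8520
d = R·√(Δφ² + q²Δλ²) = 6358·1.30260 = 8282 km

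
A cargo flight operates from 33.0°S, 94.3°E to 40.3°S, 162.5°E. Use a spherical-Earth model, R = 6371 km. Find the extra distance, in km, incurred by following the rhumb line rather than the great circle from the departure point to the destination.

141 km

Great circle: cos σ = sin φ₁ sin φ₂ + cos φ₁ cos φ₂ cos Δλ,  σ = 0.9400 rad → d_gc = 5988.6 km
Rhumb line: Δψ = -0.1590, q = Δφ/Δψ = 0.8012, d_rh = R√(Δφ²+q²Δλ²) = 6129.5 km
Excess = 6129.5 − 5988.6 = 140.9 ≈ 141 km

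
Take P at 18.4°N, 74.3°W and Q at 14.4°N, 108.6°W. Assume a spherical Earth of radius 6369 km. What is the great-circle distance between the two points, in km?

cos σ = sin φ₁ sin φ₂ + cos φ₁ cos φ₂ cos Δλ
      = sin(18.40°)sin(14.40°) + cos(18.40°)cos(14.40°)cos(-34.30°) = 0.8377
σ = 33.098° → d = Rσ = 6369·0.57767 = 3679 km

3679 km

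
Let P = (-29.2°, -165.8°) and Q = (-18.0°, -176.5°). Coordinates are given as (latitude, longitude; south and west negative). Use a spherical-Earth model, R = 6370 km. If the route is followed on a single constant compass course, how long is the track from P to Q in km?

1653 km

Δψ = ln[tan(π/4+φ₂/2)/tan(π/4+φ₁/2)] = +0.2138;  Δφ = +0.1955 rad,  Δλ = -0.1868 rad
q = Δφ/Δψ = 0.9143
d = R·√(Δφ² + q²Δλ²) = 6370·0.25955 = 1653 km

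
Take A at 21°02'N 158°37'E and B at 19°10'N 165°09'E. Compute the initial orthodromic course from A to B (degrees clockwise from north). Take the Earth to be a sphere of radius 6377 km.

θ = atan2( sin Δλ·cos φ₂ ,  cos φ₁ sin φ₂ − sin φ₁ cos φ₂ cos Δλ )
  = atan2(+0.1075, -0.0304) = 105.78°

105.8°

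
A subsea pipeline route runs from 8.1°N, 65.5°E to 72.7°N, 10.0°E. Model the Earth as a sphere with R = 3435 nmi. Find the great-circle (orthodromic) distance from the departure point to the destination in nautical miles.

4344 nmi

cos σ = sin φ₁ sin φ₂ + cos φ₁ cos φ₂ cos Δλ
      = sin(8.10°)sin(72.70°) + cos(8.10°)cos(72.70°)cos(-55.50°) = 0.3013
σ = 72.465° → d = Rσ = 3435·1.26476 = 4344 nmi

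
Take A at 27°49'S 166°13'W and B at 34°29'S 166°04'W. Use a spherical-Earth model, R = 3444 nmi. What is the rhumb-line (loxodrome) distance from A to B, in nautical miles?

401 nmi

Rhumb course C = atan2(Δλ, Δψ) with Δψ = ln[tan(π/4+φ₂/2)/tan(π/4+φ₁/2)] = -0.1361, Δλ = +0.0026 → C = 178.90°
d = R·|Δφ| / |cos C| = 3444·0.11636 / 0.99982 = 401 nmi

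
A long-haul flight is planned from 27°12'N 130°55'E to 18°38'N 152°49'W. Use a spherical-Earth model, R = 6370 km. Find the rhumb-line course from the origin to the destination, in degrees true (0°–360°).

Δψ = ln[tan(π/4+φ₂/2)/tan(π/4+φ₁/2)] = -0.1625
Δλ = +1.3311 rad (taken the short way round)
course = atan2(Δλ, Δψ) = 96.96°

97.0°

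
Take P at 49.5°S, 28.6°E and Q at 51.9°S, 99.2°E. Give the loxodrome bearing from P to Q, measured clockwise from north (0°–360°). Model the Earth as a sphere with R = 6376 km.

93.1°

Meridional parts: M(φ₁)=-0.9972, M(φ₂)=-1.0633 → ΔM = -0.0662;  Δλ = +1.2322 rad
tan C = Δλ / ΔM = -18.6265 → C = 93.07°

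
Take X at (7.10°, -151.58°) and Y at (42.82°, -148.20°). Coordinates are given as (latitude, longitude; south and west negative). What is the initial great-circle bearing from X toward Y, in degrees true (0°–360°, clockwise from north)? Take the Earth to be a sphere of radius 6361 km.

4.2°

N = sin Δλ·cos φ₂ = +0.0432;  D = cos φ₁ sin φ₂ − sin φ₁ cos φ₂ cos Δλ = +0.5840
initial course = atan2(N, D) = 4.24°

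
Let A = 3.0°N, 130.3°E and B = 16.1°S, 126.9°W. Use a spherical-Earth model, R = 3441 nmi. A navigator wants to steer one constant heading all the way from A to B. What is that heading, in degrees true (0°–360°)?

100.6°

Δψ = ln[tan(π/4+φ₂/2)/tan(π/4+φ₁/2)] = -0.3372
Δλ = +1.7942 rad (taken the short way round)
course = atan2(Δλ, Δψ) = 100.64°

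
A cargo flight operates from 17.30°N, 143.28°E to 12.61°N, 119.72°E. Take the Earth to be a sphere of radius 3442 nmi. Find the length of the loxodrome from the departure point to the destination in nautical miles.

Δψ = ln[tan(π/4+φ₂/2)/tan(π/4+φ₁/2)] = -0.0848;  Δφ = -0.0819 rad,  Δλ = -0.4112 rad
q = Δφ/Δψ = 0.9658
d = R·√(Δφ² + q²Δλ²) = 3442·0.40549 = 1396 nmi

1396 nmi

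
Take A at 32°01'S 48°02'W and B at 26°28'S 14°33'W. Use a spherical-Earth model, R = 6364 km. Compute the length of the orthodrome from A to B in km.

Haversine: a = sin²(Δφ/2)+cos φ₁ cos φ₂ sin²(Δλ/2) = 0.06533;  σ = 2·atan2(√a,√(1−a))
σ = 29.617° → d = Rσ = 6364·0.51691 = 3290 km

3290 km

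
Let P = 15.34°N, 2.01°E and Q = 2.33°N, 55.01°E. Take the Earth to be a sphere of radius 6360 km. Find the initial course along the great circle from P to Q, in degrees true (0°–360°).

98.5°

N = sin Δλ·cos φ₂ = +0.7980;  D = cos φ₁ sin φ₂ − sin φ₁ cos φ₂ cos Δλ = -0.1199
initial course = atan2(N, D) = 98.54°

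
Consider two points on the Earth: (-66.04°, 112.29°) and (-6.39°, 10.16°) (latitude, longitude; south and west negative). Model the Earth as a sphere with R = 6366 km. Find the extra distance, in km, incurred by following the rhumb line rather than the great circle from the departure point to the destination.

661 km

Great circle: cos σ = sin φ₁ sin φ₂ + cos φ₁ cos φ₂ cos Δλ,  σ = 1.5539 rad → d_gc = 9892.1 km
Rhumb line: Δψ = +1.4385, q = Δφ/Δψ = 0.7237, d_rh = R√(Δφ²+q²Δλ²) = 10553.2 km
Excess = 10553.2 − 9892.1 = 661.1 ≈ 661 km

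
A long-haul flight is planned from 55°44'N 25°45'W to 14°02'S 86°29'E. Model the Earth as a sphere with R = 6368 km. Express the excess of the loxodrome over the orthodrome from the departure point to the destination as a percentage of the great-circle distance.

4.1%

Great circle: σ = 1.9901 rad → d_gc = Rσ = 12672.7 km
Rhumb: Δφ = -1.2177, Δλ = +1.9588, Δψ = -1.4242, q = Δφ/Δψ = 0.8550 → d_rh = R√(Δφ²+q²Δλ²) = 13186.0 km
Excess = (13186.0 − 12672.7) / 12672.7 = 513.3 / 12672.7 = 4.0504% ≈ 4.1%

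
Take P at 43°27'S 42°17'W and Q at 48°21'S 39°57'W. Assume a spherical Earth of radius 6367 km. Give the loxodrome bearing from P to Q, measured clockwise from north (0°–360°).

161.7°

Δψ = ln[tan(π/4+φ₂/2)/tan(π/4+φ₁/2)] = -0.1230
Δλ = +0.0407 rad (taken the short way round)
course = atan2(Δλ, Δψ) = 161.68°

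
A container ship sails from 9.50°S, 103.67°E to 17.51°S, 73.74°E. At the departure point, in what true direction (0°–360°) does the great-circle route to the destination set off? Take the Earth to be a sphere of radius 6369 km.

251.4°

θ = atan2( sin Δλ·cos φ₂ ,  cos φ₁ sin φ₂ − sin φ₁ cos φ₂ cos Δλ )
  = atan2(-0.4758, -0.1603) = 251.38°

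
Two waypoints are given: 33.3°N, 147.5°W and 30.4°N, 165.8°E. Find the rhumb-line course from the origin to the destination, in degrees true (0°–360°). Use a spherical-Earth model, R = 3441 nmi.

Meridional parts: M(φ₁)=+0.6170, M(φ₂)=+0.5574 → ΔM = -0.0596;  Δλ = -0.8151 rad
tan C = Δλ / ΔM = +13.6762 → C = 265.82°

265.8°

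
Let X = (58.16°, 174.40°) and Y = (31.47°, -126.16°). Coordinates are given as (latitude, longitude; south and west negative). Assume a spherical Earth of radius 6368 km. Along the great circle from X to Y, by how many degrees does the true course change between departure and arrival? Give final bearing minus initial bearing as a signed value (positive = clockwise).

At departure: θ₁ = atan2(sin Δλ cos φ₂, cos φ₁ sin φ₂ − sin φ₁ cos φ₂ cos Δλ) = 97.22°
At arrival: θ₂ = atan2(sin Δλ cos φ₁, −cos φ₂ sin φ₁ + sin φ₂ cos φ₁ cos Δλ) = 142.15°
Δθ = θ₂ − θ₁ = +44.9°

+44.9°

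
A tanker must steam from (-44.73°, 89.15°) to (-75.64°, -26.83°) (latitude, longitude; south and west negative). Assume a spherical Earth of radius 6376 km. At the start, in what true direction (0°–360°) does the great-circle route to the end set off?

θ = atan2( sin Δλ·cos φ₂ ,  cos φ₁ sin φ₂ − sin φ₁ cos φ₂ cos Δλ )
  = atan2(-0.2230, -0.7647) = 196.25°

196.3°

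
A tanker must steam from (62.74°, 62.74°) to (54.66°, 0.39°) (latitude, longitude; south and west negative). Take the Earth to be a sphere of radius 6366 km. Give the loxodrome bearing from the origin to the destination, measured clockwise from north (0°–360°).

Δψ = ln[tan(π/4+φ₂/2)/tan(π/4+φ₁/2)] = -0.2729
Δλ = -1.0882 rad (taken the short way round)
course = atan2(Δλ, Δψ) = 255.92°

255.9°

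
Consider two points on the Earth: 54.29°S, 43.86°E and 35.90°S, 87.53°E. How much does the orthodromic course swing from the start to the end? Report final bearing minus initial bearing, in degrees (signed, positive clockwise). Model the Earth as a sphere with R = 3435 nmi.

At departure: θ₁ = atan2(sin Δλ cos φ₂, cos φ₁ sin φ₂ − sin φ₁ cos φ₂ cos Δλ) = 76.58°
At arrival: θ₂ = atan2(sin Δλ cos φ₁, −cos φ₂ sin φ₁ + sin φ₂ cos φ₁ cos Δλ) = 44.50°
Δθ = θ₂ − θ₁ = -32.1°

-32.1°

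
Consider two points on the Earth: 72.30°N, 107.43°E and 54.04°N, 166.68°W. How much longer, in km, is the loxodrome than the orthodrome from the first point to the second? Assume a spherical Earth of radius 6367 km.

347 km

Great circle: cos σ = sin φ₁ sin φ₂ + cos φ₁ cos φ₂ cos Δλ,  σ = 0.6699 rad → d_gc = 4265.0 km
Rhumb line: Δψ = -0.7344, q = Δφ/Δψ = 0.4339, d_rh = R√(Δφ²+q²Δλ²) = 4612.0 km
Excess = 4612.0 − 4265.0 = 347.0 ≈ 347 km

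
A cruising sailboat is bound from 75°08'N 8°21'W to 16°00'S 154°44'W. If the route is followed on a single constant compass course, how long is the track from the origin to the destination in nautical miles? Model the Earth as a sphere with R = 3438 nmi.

8135 nmi

Δψ = ln[tan(π/4+φ₂/2)/tan(π/4+φ₁/2)] = -2.3196;  Δφ = -1.5906 rad,  Δλ = -2.5549 rad
q = Δφ/Δψ = 0.6857
d = R·√(Δφ² + q²Δλ²) = 3438·2.36626 = 8135 nmi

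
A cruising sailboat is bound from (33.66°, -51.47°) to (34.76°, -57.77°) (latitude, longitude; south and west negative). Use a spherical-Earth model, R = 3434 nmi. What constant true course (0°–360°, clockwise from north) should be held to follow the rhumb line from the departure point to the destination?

Δψ = ln[tan(π/4+φ₂/2)/tan(π/4+φ₁/2)] = +0.0232
Δλ = -0.1100 rad (taken the short way round)
course = atan2(Δλ, Δψ) = 281.92°

281.9°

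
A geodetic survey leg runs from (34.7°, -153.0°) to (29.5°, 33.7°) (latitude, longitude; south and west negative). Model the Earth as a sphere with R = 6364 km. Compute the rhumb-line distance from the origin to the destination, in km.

16306 km

Δψ = ln[tan(π/4+φ₂/2)/tan(π/4+φ₁/2)] = -0.1072;  Δφ = -0.0908 rad,  Δλ = -3.0247 rad
q = Δφ/Δψ = 0.8466
d = R·√(Δφ² + q²Δλ²) = 6364·2.56229 = 16306 km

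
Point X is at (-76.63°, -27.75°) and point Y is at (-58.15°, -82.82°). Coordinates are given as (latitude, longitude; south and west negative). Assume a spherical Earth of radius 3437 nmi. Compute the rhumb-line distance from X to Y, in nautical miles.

1632 nmi

Rhumb course C = atan2(Δλ, Δψ) with Δψ = ln[tan(π/4+φ₂/2)/tan(π/4+φ₁/2)] = +0.8897, Δλ = -0.9612 → C = 312.79°
d = R·|Δφ| / |cos C| = 3437·0.32254 / 0.67930 = 1632 nmi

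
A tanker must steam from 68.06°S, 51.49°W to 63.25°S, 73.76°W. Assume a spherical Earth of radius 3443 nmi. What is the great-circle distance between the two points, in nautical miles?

618 nmi

cos σ = sin φ₁ sin φ₂ + cos φ₁ cos φ₂ cos Δλ
      = sin(-68.06°)sin(-63.25°) + cos(-68.06°)cos(-63.25°)cos(-22.27°) = 0.9839
σ = 10.284° → d = Rσ = 3443·0.17950 = 618 nmi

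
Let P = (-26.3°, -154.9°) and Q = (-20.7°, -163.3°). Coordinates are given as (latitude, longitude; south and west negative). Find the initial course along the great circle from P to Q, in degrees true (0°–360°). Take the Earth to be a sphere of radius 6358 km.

N = sin Δλ·cos φ₂ = -0.1367;  D = cos φ₁ sin φ₂ − sin φ₁ cos φ₂ cos Δλ = +0.0931
initial course = atan2(N, D) = 304.28°

304.3°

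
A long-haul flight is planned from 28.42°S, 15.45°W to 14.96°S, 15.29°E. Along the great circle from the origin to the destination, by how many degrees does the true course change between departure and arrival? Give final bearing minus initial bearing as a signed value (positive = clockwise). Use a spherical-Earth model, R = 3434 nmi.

Initial bearing θ₁ = atan2(sin Δλ cos φ₂, cos φ₁ sin φ₂ − sin φ₁ cos φ₂ cos Δλ) = 71.19°
Final bearing θ₂ = (initial bearing from the destination back to the start) + 180° = 59.51°
Δθ = θ₂ − θ₁ = -11.7°

-11.7°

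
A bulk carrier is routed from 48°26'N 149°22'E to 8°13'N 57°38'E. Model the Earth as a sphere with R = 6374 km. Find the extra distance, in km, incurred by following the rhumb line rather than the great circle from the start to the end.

Great circle: cos σ = sin φ₁ sin φ₂ + cos φ₁ cos φ₂ cos Δλ,  σ = 1.4836 rad → d_gc = 9456.6 km
Rhumb line: Δψ = -0.8249, q = Δφ/Δψ = 0.8509, d_rh = R√(Δφ²+q²Δλ²) = 9768.2 km
Excess = 9768.2 − 9456.6 = 311.6 ≈ 312 km

312 km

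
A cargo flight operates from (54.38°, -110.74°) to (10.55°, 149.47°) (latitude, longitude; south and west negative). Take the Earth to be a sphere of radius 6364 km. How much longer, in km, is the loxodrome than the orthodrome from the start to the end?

Great circle: cos σ = sin φ₁ sin φ₂ + cos φ₁ cos φ₂ cos Δλ,  σ = 1.5193 rad → d_gc = 9668.8 km
Rhumb line: Δψ = -0.9503, q = Δφ/Δψ = 0.8050, d_rh = R√(Δφ²+q²Δλ²) = 10163.9 km
Excess = 10163.9 − 9668.8 = 495.1 ≈ 495 km

495 km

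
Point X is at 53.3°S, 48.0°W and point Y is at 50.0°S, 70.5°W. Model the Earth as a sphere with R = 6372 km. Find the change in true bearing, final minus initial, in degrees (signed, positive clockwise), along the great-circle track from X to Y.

At departure: θ₁ = atan2(sin Δλ cos φ₂, cos φ₁ sin φ₂ − sin φ₁ cos φ₂ cos Δλ) = 274.26°
At arrival: θ₂ = atan2(sin Δλ cos φ₁, −cos φ₂ sin φ₁ + sin φ₂ cos φ₁ cos Δλ) = 292.00°
Δθ = θ₂ − θ₁ = +17.7°

+17.7°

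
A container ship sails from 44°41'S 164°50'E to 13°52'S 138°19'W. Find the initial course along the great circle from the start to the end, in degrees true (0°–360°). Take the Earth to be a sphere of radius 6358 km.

N = sin Δλ·cos φ₂ = +0.8128;  D = cos φ₁ sin φ₂ − sin φ₁ cos φ₂ cos Δλ = +0.2029
initial course = atan2(N, D) = 75.98°

76.0°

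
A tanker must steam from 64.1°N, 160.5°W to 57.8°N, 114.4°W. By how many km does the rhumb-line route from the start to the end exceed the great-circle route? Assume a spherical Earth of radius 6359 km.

53 km

Great circle: cos σ = sin φ₁ sin φ₂ + cos φ₁ cos φ₂ cos Δλ,  σ = 0.3960 rad → d_gc = 2518.40 km
Rhumb line: Δψ = -0.2273, q = Δφ/Δψ = 0.4837, d_rh = R√(Δφ²+q²Δλ²) = 2571.87 km
Excess = 2571.87 − 2518.40 = 53.47 ≈ 53 km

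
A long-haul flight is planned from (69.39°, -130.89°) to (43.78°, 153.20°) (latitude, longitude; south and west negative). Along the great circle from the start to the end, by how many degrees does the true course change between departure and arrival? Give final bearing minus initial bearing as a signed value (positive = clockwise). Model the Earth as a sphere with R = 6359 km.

At departure: θ₁ = atan2(sin Δλ cos φ₂, cos φ₁ sin φ₂ − sin φ₁ cos φ₂ cos Δλ) = 276.44°
At arrival: θ₂ = atan2(sin Δλ cos φ₁, −cos φ₂ sin φ₁ + sin φ₂ cos φ₁ cos Δλ) = 208.98°
Δθ = θ₂ − θ₁ = -67.5°

-67.5°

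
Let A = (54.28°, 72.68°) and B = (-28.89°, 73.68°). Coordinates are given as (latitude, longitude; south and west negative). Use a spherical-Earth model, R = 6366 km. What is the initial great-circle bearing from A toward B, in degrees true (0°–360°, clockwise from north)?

θ = atan2( sin Δλ·cos φ₂ ,  cos φ₁ sin φ₂ − sin φ₁ cos φ₂ cos Δλ )
  = atan2(+0.0153, -0.9928) = 179.12°

179.1°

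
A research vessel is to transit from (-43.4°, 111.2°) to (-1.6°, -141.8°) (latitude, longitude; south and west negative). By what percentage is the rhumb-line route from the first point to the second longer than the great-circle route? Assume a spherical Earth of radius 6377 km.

3.4%

Great circle: σ = 1.7652 rad → d_gc = Rσ = 11256.6 km
Rhumb: Δφ = +0.7295, Δλ = +1.8675, Δψ = +0.8145, q = Δφ/Δψ = 0.8957 → d_rh = R√(Δφ²+q²Δλ²) = 11637.5 km
Excess = (11637.5 − 11256.6) / 11256.6 = 380.9 / 11256.6 = 3.38% ≈ 3.4%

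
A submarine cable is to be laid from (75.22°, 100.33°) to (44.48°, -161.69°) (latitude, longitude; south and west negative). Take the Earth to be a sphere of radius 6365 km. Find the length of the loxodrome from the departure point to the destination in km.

6034 km

Rhumb course C = atan2(Δλ, Δψ) with Δψ = ln[tan(π/4+φ₂/2)/tan(π/4+φ₁/2)] = -1.1739, Δλ = +1.7101 → C = 124.47°
d = R·|Δφ| / |cos C| = 6365·0.53651 / 0.56596 = 6034 km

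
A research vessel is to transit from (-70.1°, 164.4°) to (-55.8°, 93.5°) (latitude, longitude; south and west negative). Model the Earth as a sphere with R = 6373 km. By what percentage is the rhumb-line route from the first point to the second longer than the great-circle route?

5.4%

Great circle: σ = 0.5730 rad → d_gc = Rσ = 3651.5 km
Rhumb: Δφ = +0.2496, Δλ = -1.2374, Δψ = +0.5617, q = Δφ/Δψ = 0.4443 → d_rh = R√(Δφ²+q²Δλ²) = 3848.2 km
Excess = (3848.2 − 3651.5) / 3651.5 = 196.7 / 3651.5 = 5.39% ≈ 5.4%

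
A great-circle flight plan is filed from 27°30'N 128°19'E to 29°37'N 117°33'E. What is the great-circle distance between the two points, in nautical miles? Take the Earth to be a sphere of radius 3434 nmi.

581 nmi

cos σ = sin φ₁ sin φ₂ + cos φ₁ cos φ₂ cos Δλ
      = sin(27.50°)sin(29.62°) + cos(27.50°)cos(29.62°)cos(-10.77°) = 0.9857
σ = 9.687° → d = Rσ = 3434·0.16906 = 581 nmi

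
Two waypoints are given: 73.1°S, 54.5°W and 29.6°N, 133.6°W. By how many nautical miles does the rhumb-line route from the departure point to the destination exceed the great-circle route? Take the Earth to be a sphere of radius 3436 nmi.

166 nmi

Great circle: cos σ = sin φ₁ sin φ₂ + cos φ₁ cos φ₂ cos Δλ,  σ = 2.0096 rad → d_gc = 6904.8 nmi
Rhumb line: Δψ = +2.4480, q = Δφ/Δψ = 0.7322, d_rh = R√(Δφ²+q²Δλ²) = 7070.7 nmi
Excess = 7070.7 − 6904.8 = 165.9 ≈ 166 nmi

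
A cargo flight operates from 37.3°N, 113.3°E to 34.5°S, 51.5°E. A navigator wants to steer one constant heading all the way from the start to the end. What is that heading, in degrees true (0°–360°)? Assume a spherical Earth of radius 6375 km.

Meridional parts: M(φ₁)=+0.7026, M(φ₂)=-0.6422 → ΔM = -1.3448;  Δλ = -1.0786 rad
tan C = Δλ / ΔM = +0.8021 → C = 218.73°

218.7°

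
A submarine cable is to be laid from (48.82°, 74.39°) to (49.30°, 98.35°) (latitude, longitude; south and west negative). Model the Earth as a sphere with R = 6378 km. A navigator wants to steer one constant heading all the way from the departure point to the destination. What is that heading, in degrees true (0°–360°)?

88.2°

Δψ = ln[tan(π/4+φ₂/2)/tan(π/4+φ₁/2)] = +0.0128
Δλ = +0.4182 rad (taken the short way round)
course = atan2(Δλ, Δψ) = 88.25°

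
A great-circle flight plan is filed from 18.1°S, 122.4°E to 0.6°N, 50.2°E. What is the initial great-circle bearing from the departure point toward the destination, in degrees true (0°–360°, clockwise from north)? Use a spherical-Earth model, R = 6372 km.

θ = atan2( sin Δλ·cos φ₂ ,  cos φ₁ sin φ₂ − sin φ₁ cos φ₂ cos Δλ )
  = atan2(-0.9521, +0.1049) = 276.29°

276.3°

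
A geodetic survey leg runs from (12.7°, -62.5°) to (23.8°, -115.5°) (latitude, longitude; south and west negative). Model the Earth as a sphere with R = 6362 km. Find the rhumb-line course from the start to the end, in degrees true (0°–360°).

282.5°

Meridional parts: M(φ₁)=+0.2235, M(φ₂)=+0.4279 → ΔM = +0.2044;  Δλ = -0.9250 rad
tan C = Δλ / ΔM = -4.5260 → C = 282.46°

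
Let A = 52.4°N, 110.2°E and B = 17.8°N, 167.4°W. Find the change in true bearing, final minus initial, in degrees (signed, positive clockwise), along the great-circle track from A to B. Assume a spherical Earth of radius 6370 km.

+55.6°

Initial bearing θ₁ = atan2(sin Δλ cos φ₂, cos φ₁ sin φ₂ − sin φ₁ cos φ₂ cos Δλ) = 84.75°
Final bearing θ₂ = (initial bearing from the destination back to the start) + 180° = 140.35°
Δθ = θ₂ − θ₁ = +55.6°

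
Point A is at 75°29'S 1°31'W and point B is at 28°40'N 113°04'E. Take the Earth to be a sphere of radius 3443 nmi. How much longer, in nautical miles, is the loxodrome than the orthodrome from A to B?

477 nmi

Great circle: cos σ = sin φ₁ sin φ₂ + cos φ₁ cos φ₂ cos Δλ,  σ = 2.1602 rad → d_gc = 7437.7 nmi
Rhumb line: Δψ = +2.5833, q = Δφ/Δψ = 0.7037, d_rh = R√(Δφ²+q²Δλ²) = 7914.8 nmi
Excess = 7914.8 − 7437.7 = 477.1 ≈ 477 nmi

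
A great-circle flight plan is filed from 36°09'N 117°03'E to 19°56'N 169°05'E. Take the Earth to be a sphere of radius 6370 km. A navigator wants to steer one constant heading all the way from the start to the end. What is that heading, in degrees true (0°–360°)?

109.5°

Δψ = ln[tan(π/4+φ₂/2)/tan(π/4+φ₁/2)] = -0.3224
Δλ = +0.9082 rad (taken the short way round)
course = atan2(Δλ, Δψ) = 109.54°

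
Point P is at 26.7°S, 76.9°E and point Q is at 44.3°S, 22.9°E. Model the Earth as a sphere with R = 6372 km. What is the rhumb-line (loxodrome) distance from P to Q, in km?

5230 km

Rhumb course C = atan2(Δλ, Δψ) with Δψ = ln[tan(π/4+φ₂/2)/tan(π/4+φ₁/2)] = -0.3804, Δλ = -0.9425 → C = 248.02°
d = R·|Δφ| / |cos C| = 6372·0.30718 / 0.37424 = 5230 km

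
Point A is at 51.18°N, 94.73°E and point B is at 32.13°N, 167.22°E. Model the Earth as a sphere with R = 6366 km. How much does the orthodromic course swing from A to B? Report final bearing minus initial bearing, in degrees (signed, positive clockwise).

Initial bearing θ₁ = atan2(sin Δλ cos φ₂, cos φ₁ sin φ₂ − sin φ₁ cos φ₂ cos Δλ) = 80.52°
Final bearing θ₂ = (initial bearing from the destination back to the start) + 180° = 133.10°
Δθ = θ₂ − θ₁ = +52.6°

+52.6°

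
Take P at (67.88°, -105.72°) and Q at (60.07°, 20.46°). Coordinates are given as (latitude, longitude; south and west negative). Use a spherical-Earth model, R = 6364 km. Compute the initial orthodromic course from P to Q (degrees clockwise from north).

θ = atan2( sin Δλ·cos φ₂ ,  cos φ₁ sin φ₂ − sin φ₁ cos φ₂ cos Δλ )
  = atan2(+0.4027, +0.5992) = 33.91°

33.9°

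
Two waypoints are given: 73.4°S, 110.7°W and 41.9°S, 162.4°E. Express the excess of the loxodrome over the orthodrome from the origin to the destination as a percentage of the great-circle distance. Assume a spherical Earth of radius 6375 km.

7.6%

Great circle: σ = 0.8612 rad → d_gc = Rσ = 5490.4 km
Rhumb: Δφ = +0.5498, Δλ = -1.5167, Δψ = +1.1181, q = Δφ/Δψ = 0.4917 → d_rh = R√(Δφ²+q²Δλ²) = 5906.5 km
Excess = (5906.5 − 5490.4) / 5490.4 = 416.1 / 5490.4 = 7.58% ≈ 7.6%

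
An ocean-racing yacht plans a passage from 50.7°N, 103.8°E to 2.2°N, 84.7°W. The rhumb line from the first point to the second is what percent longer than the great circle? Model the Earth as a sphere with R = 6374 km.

21.8%

Great circle: σ = 2.2096 rad → d_gc = Rσ = 14084.2 km
Rhumb: Δφ = -0.8465, Δλ = +2.9932, Δψ = -0.9914, q = Δφ/Δψ = 0.8538 → d_rh = R√(Δφ²+q²Δλ²) = 17160.0 km
Excess = (17160.0 − 14084.2) / 14084.2 = 3075.8 / 14084.2 = 21.84% ≈ 21.8%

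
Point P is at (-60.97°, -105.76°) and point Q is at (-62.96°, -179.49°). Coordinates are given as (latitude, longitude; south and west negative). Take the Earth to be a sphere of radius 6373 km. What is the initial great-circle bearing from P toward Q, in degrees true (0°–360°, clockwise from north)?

233.7°

N = sin Δλ·cos φ₂ = -0.4364;  D = cos φ₁ sin φ₂ − sin φ₁ cos φ₂ cos Δλ = -0.3209
initial course = atan2(N, D) = 233.68°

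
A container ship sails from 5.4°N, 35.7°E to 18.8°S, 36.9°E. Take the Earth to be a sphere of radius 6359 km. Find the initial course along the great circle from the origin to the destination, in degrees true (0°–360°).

177.2°

N = sin Δλ·cos φ₂ = +0.0198;  D = cos φ₁ sin φ₂ − sin φ₁ cos φ₂ cos Δλ = -0.4099
initial course = atan2(N, D) = 177.23°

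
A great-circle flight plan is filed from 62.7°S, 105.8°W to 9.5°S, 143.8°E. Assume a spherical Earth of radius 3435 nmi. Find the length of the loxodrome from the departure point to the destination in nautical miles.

5865 nmi

Rhumb course C = atan2(Δλ, Δψ) with Δψ = ln[tan(π/4+φ₂/2)/tan(π/4+φ₁/2)] = +1.2487, Δλ = -1.9268 → C = 302.95°
d = R·|Δφ| / |cos C| = 3435·0.92852 / 0.54385 = 5865 nmi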